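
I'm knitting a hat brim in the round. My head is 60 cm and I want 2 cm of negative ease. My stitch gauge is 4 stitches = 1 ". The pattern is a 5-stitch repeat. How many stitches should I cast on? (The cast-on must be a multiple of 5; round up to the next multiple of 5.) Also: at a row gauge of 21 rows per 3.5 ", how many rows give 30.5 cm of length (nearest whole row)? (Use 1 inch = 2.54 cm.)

Finished = 60 − 2 = 58 cm.
58 cm × 1/2.54 = 22.83 inches.
4/1 = 4 sts per in; 22.83 × 4 = 91.34 sts.
Next multiple of 5 → 95.
30.5 cm = 12.01 inches; × 6 = 72.05 → 72 rows.

Cast on 95 stitches; work 72 rows.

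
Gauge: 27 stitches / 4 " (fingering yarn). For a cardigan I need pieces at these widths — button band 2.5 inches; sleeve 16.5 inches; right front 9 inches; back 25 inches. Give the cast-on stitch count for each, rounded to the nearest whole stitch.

Rate = 27/4 = 6.75 sts per in.
button band: 2.5 × 6.75 = 16.88 → 17.
sleeve: 16.5 × 6.75 = 111.38 → 111.
right front: 9 × 6.75 = 60.75 → 61.
back: 25 × 6.75 = 168.75 → 169.

button band 17; sleeve 111; right front 61; back 169.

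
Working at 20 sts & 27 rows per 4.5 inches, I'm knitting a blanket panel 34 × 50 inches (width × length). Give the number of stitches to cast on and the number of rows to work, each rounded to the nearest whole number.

Cast on 151 stitches and work 300 rows.

Stitch gauge = 20/4.5 = 4.444 sts/in; 34 × 4.444 = 151.11 → 151 sts.
Row gauge = 27/4.5 = 6 rows/in; 50 × 6 = 300.00 → 300 rows.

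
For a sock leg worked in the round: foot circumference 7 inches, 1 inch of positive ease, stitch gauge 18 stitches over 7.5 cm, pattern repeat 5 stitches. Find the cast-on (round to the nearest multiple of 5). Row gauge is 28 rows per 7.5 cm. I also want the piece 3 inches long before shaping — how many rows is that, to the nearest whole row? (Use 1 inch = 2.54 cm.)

Cast on 50 stitches; work 28 rows.

Finished = 7 + 1 = 8 inches.
8 inches × 2.54 = 20.32 cm.
18/7.5 = 2.4 sts per cm; 20.32 × 2.4 = 48.77 sts.
Nearest multiple of 5 → 50.
3 inches = 7.62 cm; × 3.733 = 28.45 → 28 rows.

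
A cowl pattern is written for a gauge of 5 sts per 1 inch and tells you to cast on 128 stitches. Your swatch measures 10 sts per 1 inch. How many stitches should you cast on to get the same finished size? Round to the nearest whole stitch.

256 stitches.

Scale factor = 10 / 5 = 2.000.
128 × 10 / 5 = 256.00 sts.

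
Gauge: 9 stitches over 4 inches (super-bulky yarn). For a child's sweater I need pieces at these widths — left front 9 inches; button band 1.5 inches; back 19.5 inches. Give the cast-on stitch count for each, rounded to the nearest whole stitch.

Rate = 9/4 = 2.25 sts per in.
left front: 9 × 2.25 = 20.25 → 20.
button band: 1.5 × 2.25 = 3.38 → 3.
back: 19.5 × 2.25 = 43.88 → 44.

left front 20; button band 3; back 44.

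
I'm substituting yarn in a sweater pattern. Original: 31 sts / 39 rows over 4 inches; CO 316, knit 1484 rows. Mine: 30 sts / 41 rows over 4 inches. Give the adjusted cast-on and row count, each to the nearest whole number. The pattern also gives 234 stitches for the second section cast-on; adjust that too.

Stitches: 316 × 30/31 = 305.81 → 306.
Rows: 1484 × 41/39 = 1560.10 → 1560.
second section cast-on: 234 × 30/31 = 226.45 → 226.

Cast on 306 stitches; work 1560 rows; second section cast-on 226 stitches.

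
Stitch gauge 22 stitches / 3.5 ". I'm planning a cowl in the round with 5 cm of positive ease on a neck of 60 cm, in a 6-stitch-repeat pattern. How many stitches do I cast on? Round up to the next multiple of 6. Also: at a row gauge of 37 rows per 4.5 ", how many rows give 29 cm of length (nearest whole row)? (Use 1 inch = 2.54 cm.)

Finished = 60 + 5 = 65 cm.
65 cm × 1/2.54 = 25.59 inches.
22/3.5 = 6.286 sts per in; 25.59 × 6.286 = 160.85 sts.
Next multiple of 6 → 162.
29 cm = 11.42 inches; × 8.222 = 93.88 → 94 rows.

Cast on 162 stitches; work 94 rows.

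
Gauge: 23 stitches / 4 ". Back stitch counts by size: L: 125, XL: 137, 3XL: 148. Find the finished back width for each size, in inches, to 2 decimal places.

L 21.74 inches; XL 23.83 inches; 3XL 25.74 inches.

23/4 = 5.75 sts per in.
L: 125 / 5.75 = 21.739 → 21.74 in.
XL: 137 / 5.75 = 23.826 → 23.83 in.
3XL: 148 / 5.75 = 25.739 → 25.74 in.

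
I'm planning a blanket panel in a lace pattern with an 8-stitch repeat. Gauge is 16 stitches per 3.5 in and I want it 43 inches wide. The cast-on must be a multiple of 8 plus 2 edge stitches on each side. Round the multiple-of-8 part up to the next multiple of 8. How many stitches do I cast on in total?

16 / 3.5 = 4.571 sts per inch.
43 × 4.571 = 196.57 sts.
Less 4 edge sts → 192.57 for the repeat.
Next multiple of 8: 200.
Add back 4 edge sts → 204.

CO 204 sts.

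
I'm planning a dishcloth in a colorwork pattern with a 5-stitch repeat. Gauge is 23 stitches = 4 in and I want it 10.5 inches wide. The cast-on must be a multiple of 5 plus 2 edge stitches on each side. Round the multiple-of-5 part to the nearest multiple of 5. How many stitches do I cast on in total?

CO 59 sts.

23 / 4 = 5.75 sts per inch.
10.5 × 5.75 = 60.38 sts.
Less 4 edge sts → 56.38 for the repeat.
Nearest multiple of 5: 55.
Add back 4 edge sts → 59.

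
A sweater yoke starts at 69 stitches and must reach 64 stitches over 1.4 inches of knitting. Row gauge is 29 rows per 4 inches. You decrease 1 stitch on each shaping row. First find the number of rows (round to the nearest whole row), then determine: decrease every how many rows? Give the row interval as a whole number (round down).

Decrease every 2nd row.

Rows = 1.4 × 7.25 = 10.1 → 10 rows.
Stitches to remove: 5 → 5 shaping rows (at 1 st each).
10 / 5 = 2.00 → every 2 rows.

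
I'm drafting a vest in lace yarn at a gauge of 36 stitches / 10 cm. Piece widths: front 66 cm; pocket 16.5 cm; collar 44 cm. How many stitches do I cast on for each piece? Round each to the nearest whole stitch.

Rate = 36/10 = 3.6 sts per cm.
front: 66 × 3.6 = 237.60 → 238.
pocket: 16.5 × 3.6 = 59.40 → 59.
collar: 44 × 3.6 = 158.40 → 158.

front 238; pocket 59; collar 158.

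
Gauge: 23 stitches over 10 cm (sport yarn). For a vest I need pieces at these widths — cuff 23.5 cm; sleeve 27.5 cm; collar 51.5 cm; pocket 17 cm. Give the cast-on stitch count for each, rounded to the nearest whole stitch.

cuff 54; sleeve 63; collar 118; pocket 39.

Rate = 23/10 = 2.3 sts per cm.
cuff: 23.5 × 2.3 = 54.05 → 54.
sleeve: 27.5 × 2.3 = 63.25 → 63.
collar: 51.5 × 2.3 = 118.45 → 118.
pocket: 17 × 2.3 = 39.10 → 39.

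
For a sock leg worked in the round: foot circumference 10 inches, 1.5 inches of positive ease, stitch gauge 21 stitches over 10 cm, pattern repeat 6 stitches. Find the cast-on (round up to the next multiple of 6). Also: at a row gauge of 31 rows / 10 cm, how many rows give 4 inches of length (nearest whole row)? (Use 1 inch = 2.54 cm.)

Finished = 10 + 1.5 = 11.5 inches.
11.5 inches × 2.54 = 29.21 cm.
21/10 = 2.1 sts per cm; 29.21 × 2.1 = 61.34 sts.
Next multiple of 6 → 66.
4 inches = 10.16 cm; × 3.1 = 31.50 → 31 rows.

Cast on 66 stitches; work 31 rows.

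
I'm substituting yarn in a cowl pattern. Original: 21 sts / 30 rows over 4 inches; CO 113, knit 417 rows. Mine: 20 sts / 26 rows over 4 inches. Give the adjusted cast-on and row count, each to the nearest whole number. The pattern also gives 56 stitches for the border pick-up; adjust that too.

Stitches: 113 × 20/21 = 107.62 → 108.
Rows: 417 × 26/30 = 361.40 → 361.
border pick-up: 56 × 20/21 = 53.33 → 53.

Cast on 108 stitches; work 361 rows; border pick-up 53 stitches.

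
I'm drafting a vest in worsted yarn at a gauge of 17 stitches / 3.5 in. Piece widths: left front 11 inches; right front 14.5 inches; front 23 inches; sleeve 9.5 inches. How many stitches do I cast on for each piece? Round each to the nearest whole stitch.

Rate = 17/3.5 = 4.857 sts per in.
left front: 11 × 4.857 = 53.43 → 53.
right front: 14.5 × 4.857 = 70.43 → 70.
front: 23 × 4.857 = 111.71 → 112.
sleeve: 9.5 × 4.857 = 46.14 → 46.

left front 53; right front 70; front 112; sleeve 46.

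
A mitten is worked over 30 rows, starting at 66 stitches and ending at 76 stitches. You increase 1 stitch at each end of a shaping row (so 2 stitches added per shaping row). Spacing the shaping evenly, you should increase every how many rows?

Stitches to add: |76 − 66| = 10.
Shaping rows needed: 10 / 2 = 5.
30 rows / 5 = every 6 rows.

Increase every 6th row.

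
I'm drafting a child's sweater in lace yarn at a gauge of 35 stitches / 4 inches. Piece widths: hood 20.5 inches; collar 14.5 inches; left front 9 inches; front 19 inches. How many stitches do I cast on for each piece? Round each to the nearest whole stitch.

Rate = 35/4 = 8.75 sts per in.
hood: 20.5 × 8.75 = 179.38 → 179.
collar: 14.5 × 8.75 = 126.88 → 127.
left front: 9 × 8.75 = 78.75 → 79.
front: 19 × 8.75 = 166.25 → 166.

hood 179; collar 127; left front 79; front 166.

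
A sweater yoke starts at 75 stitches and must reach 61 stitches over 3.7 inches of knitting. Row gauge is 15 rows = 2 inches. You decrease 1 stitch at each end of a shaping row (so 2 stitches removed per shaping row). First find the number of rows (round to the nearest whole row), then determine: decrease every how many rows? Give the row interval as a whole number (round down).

Rows = 3.7 × 7.5 = 27.8 → 28 rows.
Stitches to remove: 14 → 7 shaping rows (at 2 st each).
28 / 7 = 4.00 → every 4 rows.

Decrease every 4th row.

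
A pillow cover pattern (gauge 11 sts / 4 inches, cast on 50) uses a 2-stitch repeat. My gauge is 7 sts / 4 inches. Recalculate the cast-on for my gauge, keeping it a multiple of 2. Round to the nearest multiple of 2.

32 stitches.

50 × 7 / 11 = 31.82.
Nearest multiple of 2: 32.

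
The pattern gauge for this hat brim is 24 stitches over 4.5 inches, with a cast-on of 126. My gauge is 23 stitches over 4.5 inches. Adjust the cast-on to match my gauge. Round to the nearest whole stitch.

Scale factor = 23 / 24 = 0.958.
126 × 23 / 24 = 120.75 sts.
→ 121 sts.

Cast on 121 stitches.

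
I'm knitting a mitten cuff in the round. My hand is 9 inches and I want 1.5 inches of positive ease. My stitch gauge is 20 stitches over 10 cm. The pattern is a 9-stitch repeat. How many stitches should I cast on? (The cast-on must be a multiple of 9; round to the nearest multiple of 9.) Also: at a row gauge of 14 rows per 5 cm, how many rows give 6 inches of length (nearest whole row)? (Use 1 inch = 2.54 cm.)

Finished = 9 + 1.5 = 10.5 inches.
10.5 inches × 2.54 = 26.67 cm.
20/10 = 2 sts per cm; 26.67 × 2 = 53.34 sts.
Nearest multiple of 9 → 54.
6 inches = 15.24 cm; × 2.8 = 42.67 → 43 rows.

Cast on 54 stitches; work 43 rows.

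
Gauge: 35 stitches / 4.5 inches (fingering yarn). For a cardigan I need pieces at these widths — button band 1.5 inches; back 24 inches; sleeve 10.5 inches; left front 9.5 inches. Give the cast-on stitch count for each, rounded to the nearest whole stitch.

button band 12; back 187; sleeve 82; left front 74.

Rate = 35/4.5 = 7.778 sts per in.
button band: 1.5 × 7.778 = 11.67 → 12.
back: 24 × 7.778 = 186.67 → 187.
sleeve: 10.5 × 7.778 = 81.67 → 82.
left front: 9.5 × 7.778 = 73.89 → 74.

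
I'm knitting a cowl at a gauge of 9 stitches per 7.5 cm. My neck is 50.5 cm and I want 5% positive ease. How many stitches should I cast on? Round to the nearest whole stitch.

Cast on 64 stitches.

Finished = 50.5 × 1.05 = 53.02 cm.
9 / 7.5 = 1.2 sts per cm.
53.02 × 1.2 = 63.63 sts.
→ 64 sts.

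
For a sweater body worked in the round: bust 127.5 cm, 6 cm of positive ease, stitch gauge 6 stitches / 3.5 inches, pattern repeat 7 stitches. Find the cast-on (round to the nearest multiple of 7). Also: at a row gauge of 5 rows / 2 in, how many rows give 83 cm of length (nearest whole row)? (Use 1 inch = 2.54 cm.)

Cast on 91 stitches; work 82 rows.

Finished = 127.5 + 6 = 133.5 cm.
133.5 cm × 1/2.54 = 52.56 inches.
6/3.5 = 1.714 sts per in; 52.56 × 1.714 = 90.10 sts.
Nearest multiple of 7 → 91.
83 cm = 32.68 inches; × 2.5 = 81.69 → 82 rows.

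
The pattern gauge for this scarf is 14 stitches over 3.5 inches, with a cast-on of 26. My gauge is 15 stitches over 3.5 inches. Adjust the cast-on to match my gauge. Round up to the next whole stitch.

28 stitches.

Scale factor = 15 / 14 = 1.071.
26 × 15 / 14 = 27.86 sts.
→ 28 sts.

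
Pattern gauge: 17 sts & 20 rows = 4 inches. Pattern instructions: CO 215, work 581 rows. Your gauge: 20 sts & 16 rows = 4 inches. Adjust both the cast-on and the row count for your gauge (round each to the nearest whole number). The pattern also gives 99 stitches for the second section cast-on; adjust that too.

Cast on 253 stitches; work 465 rows; second section cast-on 116 stitches.

Stitches: 215 × 20/17 = 252.94 → 253.
Rows: 581 × 16/20 = 464.80 → 465.
second section cast-on: 99 × 20/17 = 116.47 → 116.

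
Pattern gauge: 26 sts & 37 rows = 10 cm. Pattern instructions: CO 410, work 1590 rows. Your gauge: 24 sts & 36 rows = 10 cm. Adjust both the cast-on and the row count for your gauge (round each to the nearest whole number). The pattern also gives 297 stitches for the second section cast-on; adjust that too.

Stitches: 410 × 24/26 = 378.46 → 378.
Rows: 1590 × 36/37 = 1547.03 → 1547.
second section cast-on: 297 × 24/26 = 274.15 → 274.

Cast on 378 stitches; work 1547 rows; second section cast-on 274 stitches.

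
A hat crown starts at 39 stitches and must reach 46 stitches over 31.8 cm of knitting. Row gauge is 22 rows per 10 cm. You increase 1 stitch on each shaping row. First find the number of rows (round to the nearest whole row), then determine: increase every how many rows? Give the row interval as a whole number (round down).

Rows = 31.8 × 2.2 = 70.0 → 70 rows.
Stitches to add: 7 → 7 shaping rows (at 1 st each).
70 / 7 = 10.00 → every 10 rows.

Increase every 10th row.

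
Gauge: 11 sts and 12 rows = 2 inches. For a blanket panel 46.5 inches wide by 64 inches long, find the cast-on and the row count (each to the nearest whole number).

Stitch gauge = 11/2 = 5.5 sts/in; 46.5 × 5.5 = 255.75 → 256 sts.
Row gauge = 12/2 = 6 rows/in; 64 × 6 = 384.00 → 384 rows.

Cast on 256 stitches and work 384 rows.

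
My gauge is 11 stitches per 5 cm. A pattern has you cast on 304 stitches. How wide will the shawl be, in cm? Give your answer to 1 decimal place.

138.2 cm.

11 stitches / 5 cm = 2.2 stitches per cm.
304 / 2.2 = 138.18 cm.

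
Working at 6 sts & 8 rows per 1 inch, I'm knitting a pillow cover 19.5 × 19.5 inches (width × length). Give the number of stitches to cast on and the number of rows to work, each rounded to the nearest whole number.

Stitch gauge = 6/1 = 6 sts/in; 19.5 × 6 = 117.00 → 117 sts.
Row gauge = 8/1 = 8 rows/in; 19.5 × 8 = 156.00 → 156 rows.

Cast on 117 stitches and work 156 rows.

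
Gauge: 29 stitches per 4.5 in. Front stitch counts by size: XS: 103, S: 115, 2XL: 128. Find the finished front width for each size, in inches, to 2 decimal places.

29/4.5 = 6.444 sts per in.
XS: 103 / 6.444 = 15.983 → 15.98 in.
S: 115 / 6.444 = 17.845 → 17.84 in.
2XL: 128 / 6.444 = 19.862 → 19.86 in.

XS 15.98 inches; S 17.84 inches; 2XL 19.86 inches.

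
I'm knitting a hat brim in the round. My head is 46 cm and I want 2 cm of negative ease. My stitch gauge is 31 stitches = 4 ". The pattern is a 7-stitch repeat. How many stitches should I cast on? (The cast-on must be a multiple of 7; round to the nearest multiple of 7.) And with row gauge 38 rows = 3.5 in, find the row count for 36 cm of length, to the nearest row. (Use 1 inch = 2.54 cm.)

Finished = 46 − 2 = 44 cm.
44 cm × 1/2.54 = 17.32 inches.
31/4 = 7.75 sts per in; 17.32 × 7.75 = 134.25 sts.
Nearest multiple of 7 → 133.
36 cm = 14.17 inches; × 10.857 = 153.88 → 154 rows.

Cast on 133 stitches; work 154 rows.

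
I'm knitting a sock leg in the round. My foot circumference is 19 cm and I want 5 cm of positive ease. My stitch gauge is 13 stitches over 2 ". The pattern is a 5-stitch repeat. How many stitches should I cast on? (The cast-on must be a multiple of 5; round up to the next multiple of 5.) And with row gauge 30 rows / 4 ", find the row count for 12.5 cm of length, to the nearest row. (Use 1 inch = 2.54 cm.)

Cast on 65 stitches; work 37 rows.

Finished = 19 + 5 = 24 cm.
24 cm × 1/2.54 = 9.45 inches.
13/2 = 6.5 sts per in; 9.45 × 6.5 = 61.42 sts.
Next multiple of 5 → 65.
12.5 cm = 4.92 inches; × 7.5 = 36.91 → 37 rows.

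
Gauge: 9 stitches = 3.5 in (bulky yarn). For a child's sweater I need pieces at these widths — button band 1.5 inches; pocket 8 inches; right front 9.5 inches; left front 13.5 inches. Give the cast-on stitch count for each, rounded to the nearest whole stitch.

Rate = 9/3.5 = 2.571 sts per in.
button band: 1.5 × 2.571 = 3.86 → 4.
pocket: 8 × 2.571 = 20.57 → 21.
right front: 9.5 × 2.571 = 24.43 → 24.
left front: 13.5 × 2.571 = 34.71 → 35.

button band 4; pocket 21; right front 24; left front 35.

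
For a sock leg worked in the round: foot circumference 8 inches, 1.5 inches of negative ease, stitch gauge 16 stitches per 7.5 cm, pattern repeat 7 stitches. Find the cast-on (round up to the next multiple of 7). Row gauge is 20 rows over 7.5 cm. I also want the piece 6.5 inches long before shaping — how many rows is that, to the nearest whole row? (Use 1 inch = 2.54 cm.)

Finished = 8 − 1.5 = 6.5 inches.
6.5 inches × 2.54 = 16.51 cm.
16/7.5 = 2.133 sts per cm; 16.51 × 2.133 = 35.22 sts.
Next multiple of 7 → 42.
6.5 inches = 16.51 cm; × 2.667 = 44.03 → 44 rows.

Cast on 42 stitches; work 44 rows.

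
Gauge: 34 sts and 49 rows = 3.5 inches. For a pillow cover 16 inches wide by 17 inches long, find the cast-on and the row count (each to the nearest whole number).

Cast on 155 stitches and work 238 rows.

Stitch gauge = 34/3.5 = 9.714 sts/in; 16 × 9.714 = 155.43 → 155 sts.
Row gauge = 49/3.5 = 14 rows/in; 17 × 14 = 238.00 → 238 rows.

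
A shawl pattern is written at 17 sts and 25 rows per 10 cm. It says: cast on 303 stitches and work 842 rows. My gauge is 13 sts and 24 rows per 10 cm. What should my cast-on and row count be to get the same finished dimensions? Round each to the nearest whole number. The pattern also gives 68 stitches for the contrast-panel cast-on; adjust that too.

Stitches: 303 × 13/17 = 231.71 → 232.
Rows: 842 × 24/25 = 808.32 → 808.
contrast-panel cast-on: 68 × 13/17 = 52.00 → 52.

Cast on 232 stitches; work 808 rows; contrast-panel cast-on 52 stitches.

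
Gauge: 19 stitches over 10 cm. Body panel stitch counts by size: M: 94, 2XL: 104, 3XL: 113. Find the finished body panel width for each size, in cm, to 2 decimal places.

19/10 = 1.9 sts per cm.
M: 94 / 1.9 = 49.474 → 49.47 cm.
2XL: 104 / 1.9 = 54.737 → 54.74 cm.
3XL: 113 / 1.9 = 59.474 → 59.47 cm.

M 49.47 cm; 2XL 54.74 cm; 3XL 59.47 cm.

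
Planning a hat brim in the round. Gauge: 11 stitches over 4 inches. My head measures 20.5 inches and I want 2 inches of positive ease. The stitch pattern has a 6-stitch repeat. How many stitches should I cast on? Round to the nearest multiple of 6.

Finished = 20.5 + 2 = 22.5 inches.
11 / 4 = 2.75 sts/in.
22.5 × 2.75 = 61.88 sts.
Nearest multiple of 6: 60.

60 stitches.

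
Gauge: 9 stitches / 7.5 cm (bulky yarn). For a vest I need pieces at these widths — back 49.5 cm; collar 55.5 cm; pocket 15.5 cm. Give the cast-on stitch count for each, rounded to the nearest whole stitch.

back 59; collar 67; pocket 19.

Rate = 9/7.5 = 1.2 sts per cm.
back: 49.5 × 1.2 = 59.40 → 59.
collar: 55.5 × 1.2 = 66.60 → 67.
pocket: 15.5 × 1.2 = 18.60 → 19.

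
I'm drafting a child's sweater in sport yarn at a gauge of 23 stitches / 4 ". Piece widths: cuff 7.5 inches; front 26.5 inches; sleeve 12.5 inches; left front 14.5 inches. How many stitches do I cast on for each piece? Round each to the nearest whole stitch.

cuff 43; front 152; sleeve 72; left front 83.

Rate = 23/4 = 5.75 sts per in.
cuff: 7.5 × 5.75 = 43.12 → 43.
front: 26.5 × 5.75 = 152.38 → 152.
sleeve: 12.5 × 5.75 = 71.88 → 72.
left front: 14.5 × 5.75 = 83.38 → 83.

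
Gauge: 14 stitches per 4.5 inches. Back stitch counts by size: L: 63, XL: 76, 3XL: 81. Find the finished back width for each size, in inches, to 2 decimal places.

L 20.25 inches; XL 24.43 inches; 3XL 26.04 inches.

14/4.5 = 3.111 sts per in.
L: 63 / 3.111 = 20.250 → 20.25 in.
XL: 76 / 3.111 = 24.429 → 24.43 in.
3XL: 81 / 3.111 = 26.036 → 26.04 in.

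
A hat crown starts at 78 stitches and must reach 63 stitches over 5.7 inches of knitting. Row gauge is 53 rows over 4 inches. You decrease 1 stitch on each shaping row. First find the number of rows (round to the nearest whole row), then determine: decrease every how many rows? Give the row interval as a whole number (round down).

Decrease every 5th row.

Rows = 5.7 × 13.25 = 75.5 → 76 rows.
Stitches to remove: 15 → 15 shaping rows (at 1 st each).
76 / 15 = 5.07 → every 5 rows.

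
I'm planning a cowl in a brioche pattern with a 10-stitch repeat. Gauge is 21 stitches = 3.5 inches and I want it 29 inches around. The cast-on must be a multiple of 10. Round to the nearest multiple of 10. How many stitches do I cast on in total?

Cast on 170 stitches.

21 / 3.5 = 6 sts per inch.
29 × 6 = 174.00 sts.
Nearest multiple of 10: 170.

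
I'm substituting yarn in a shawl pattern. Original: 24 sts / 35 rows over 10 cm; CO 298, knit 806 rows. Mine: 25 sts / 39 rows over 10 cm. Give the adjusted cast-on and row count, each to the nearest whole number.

Stitches: 298 × 25/24 = 310.42 → 310.
Rows: 806 × 39/35 = 898.11 → 898.

Cast on 310 stitches; work 898 rows.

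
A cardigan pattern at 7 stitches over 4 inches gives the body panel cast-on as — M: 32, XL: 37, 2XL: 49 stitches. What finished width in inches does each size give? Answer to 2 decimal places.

M 18.29 inches; XL 21.14 inches; 2XL 28.00 inches.

7/4 = 1.75 sts per in.
M: 32 / 1.75 = 18.286 → 18.29 in.
XL: 37 / 1.75 = 21.143 → 21.14 in.
2XL: 49 / 1.75 = 28.000 → 28.00 in.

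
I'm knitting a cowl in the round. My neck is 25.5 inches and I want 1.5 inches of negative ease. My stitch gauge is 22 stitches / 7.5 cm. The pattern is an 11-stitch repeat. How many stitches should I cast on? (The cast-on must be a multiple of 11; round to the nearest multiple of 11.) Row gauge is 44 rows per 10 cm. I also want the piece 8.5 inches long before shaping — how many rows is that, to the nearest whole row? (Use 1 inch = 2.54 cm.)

Finished = 25.5 − 1.5 = 24 inches.
24 inches × 2.54 = 60.96 cm.
22/7.5 = 2.933 sts per cm; 60.96 × 2.933 = 178.82 sts.
Nearest multiple of 11 → 176.
8.5 inches = 21.59 cm; × 4.4 = 95.00 → 95 rows.

Cast on 176 stitches; work 95 rows.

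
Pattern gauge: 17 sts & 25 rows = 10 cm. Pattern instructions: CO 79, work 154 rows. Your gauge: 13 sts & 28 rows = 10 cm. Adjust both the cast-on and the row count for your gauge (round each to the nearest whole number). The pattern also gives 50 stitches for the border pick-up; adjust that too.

Stitches: 79 × 13/17 = 60.41 → 60.
Rows: 154 × 28/25 = 172.48 → 172.
border pick-up: 50 × 13/17 = 38.24 → 38.

Cast on 60 stitches; work 172 rows; border pick-up 38 stitches.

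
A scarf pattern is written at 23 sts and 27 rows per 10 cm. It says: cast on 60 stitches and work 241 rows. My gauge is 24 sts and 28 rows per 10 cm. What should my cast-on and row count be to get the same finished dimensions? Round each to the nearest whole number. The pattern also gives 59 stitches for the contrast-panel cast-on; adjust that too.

Stitches: 60 × 24/23 = 62.61 → 63.
Rows: 241 × 28/27 = 249.93 → 250.
contrast-panel cast-on: 59 × 24/23 = 61.57 → 62.

Cast on 63 stitches; work 250 rows; contrast-panel cast-on 62 stitches.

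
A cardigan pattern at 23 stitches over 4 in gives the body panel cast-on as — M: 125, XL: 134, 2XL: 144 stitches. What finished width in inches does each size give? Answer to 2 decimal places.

23/4 = 5.75 sts per in.
M: 125 / 5.75 = 21.739 → 21.74 in.
XL: 134 / 5.75 = 23.304 → 23.30 in.
2XL: 144 / 5.75 = 25.043 → 25.04 in.

M 21.74 inches; XL 23.30 inches; 2XL 25.04 inches.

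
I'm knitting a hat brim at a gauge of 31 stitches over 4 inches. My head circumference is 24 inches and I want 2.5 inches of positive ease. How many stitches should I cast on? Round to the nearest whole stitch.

Cast on 205 stitches.

Finished = 24 + 2.5 = 26.5 in.
31 / 4 = 7.75 sts per inch.
26.50 × 7.75 = 205.38 sts.
→ 205 sts.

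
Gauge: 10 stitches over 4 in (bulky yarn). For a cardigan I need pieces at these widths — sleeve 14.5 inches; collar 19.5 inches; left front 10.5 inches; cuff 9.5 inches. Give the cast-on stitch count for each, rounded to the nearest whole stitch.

sleeve 36; collar 49; left front 26; cuff 24.

Rate = 10/4 = 2.5 sts per in.
sleeve: 14.5 × 2.5 = 36.25 → 36.
collar: 19.5 × 2.5 = 48.75 → 49.
left front: 10.5 × 2.5 = 26.25 → 26.
cuff: 9.5 × 2.5 = 23.75 → 24.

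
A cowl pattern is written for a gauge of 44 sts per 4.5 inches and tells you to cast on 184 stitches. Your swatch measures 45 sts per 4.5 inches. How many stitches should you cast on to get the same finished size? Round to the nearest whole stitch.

Cast on 188 stitches.

Scale factor = 45 / 44 = 1.023.
184 × 45 / 44 = 188.18 sts.
→ 188 sts.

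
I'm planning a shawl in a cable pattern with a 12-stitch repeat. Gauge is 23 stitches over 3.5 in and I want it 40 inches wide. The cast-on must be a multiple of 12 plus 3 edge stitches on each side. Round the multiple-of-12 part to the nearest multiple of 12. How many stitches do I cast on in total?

Cast on 258 stitches.

23 / 3.5 = 6.571 sts per inch.
40 × 6.571 = 262.86 sts.
Less 6 edge sts → 256.86 for the repeat.
Nearest multiple of 12: 252.
Add back 6 edge sts → 258.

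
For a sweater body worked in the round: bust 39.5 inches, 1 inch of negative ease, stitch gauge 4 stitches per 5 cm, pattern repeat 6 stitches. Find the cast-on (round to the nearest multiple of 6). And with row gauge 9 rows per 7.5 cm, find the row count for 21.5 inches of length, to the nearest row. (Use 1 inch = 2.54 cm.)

Cast on 78 stitches; work 66 rows.

Finished = 39.5 − 1 = 38.5 inches.
38.5 inches × 2.54 = 97.79 cm.
4/5 = 0.8 sts per cm; 97.79 × 0.8 = 78.23 sts.
Nearest multiple of 6 → 78.
21.5 inches = 54.61 cm; × 1.2 = 65.53 → 66 rows.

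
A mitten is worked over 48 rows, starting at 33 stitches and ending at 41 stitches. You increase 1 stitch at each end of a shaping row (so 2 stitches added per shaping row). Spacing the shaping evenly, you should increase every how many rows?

Stitches to add: |41 − 33| = 8.
Shaping rows needed: 8 / 2 = 4.
48 rows / 4 = every 12 rows.

Increase every 12th row.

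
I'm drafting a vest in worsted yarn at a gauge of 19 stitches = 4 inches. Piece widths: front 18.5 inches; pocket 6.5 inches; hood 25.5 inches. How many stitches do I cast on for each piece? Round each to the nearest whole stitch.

front 88; pocket 31; hood 121.

Rate = 19/4 = 4.75 sts per in.
front: 18.5 × 4.75 = 87.88 → 88.
pocket: 6.5 × 4.75 = 30.88 → 31.
hood: 25.5 × 4.75 = 121.12 → 121.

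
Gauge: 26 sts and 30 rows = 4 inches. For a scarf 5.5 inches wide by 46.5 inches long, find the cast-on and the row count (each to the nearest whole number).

Cast on 36 stitches and work 349 rows.

Stitch gauge = 26/4 = 6.5 sts/in; 5.5 × 6.5 = 35.75 → 36 sts.
Row gauge = 30/4 = 7.5 rows/in; 46.5 × 7.5 = 348.75 → 349 rows.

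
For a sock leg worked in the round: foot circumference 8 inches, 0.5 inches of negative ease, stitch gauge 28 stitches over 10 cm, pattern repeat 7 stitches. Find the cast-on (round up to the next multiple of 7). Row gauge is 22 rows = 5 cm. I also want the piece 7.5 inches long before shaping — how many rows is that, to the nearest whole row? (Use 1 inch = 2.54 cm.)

Finished = 8 − 0.5 = 7.5 inches.
7.5 inches × 2.54 = 19.05 cm.
28/10 = 2.8 sts per cm; 19.05 × 2.8 = 53.34 sts.
Next multiple of 7 → 56.
7.5 inches = 19.05 cm; × 4.4 = 83.82 → 84 rows.

Cast on 56 stitches; work 84 rows.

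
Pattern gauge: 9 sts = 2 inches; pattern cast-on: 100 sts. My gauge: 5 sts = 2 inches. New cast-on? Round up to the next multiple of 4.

Cast on 56 stitches.

Scale factor = 5 / 9 = 0.556.
100 × 5 / 9 = 55.56 sts.
→ 56 sts.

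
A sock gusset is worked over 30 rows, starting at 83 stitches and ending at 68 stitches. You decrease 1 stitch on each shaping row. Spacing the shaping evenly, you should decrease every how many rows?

Stitches to remove: |68 − 83| = 15.
Shaping rows needed: 15 / 1 = 15.
30 rows / 15 = every 2 rows.

Decrease every 2nd row.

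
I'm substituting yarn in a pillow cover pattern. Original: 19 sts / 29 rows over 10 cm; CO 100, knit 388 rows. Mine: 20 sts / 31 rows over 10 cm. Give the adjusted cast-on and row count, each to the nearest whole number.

Stitches: 100 × 20/19 = 105.26 → 105.
Rows: 388 × 31/29 = 414.76 → 415.

Cast on 105 stitches; work 415 rows.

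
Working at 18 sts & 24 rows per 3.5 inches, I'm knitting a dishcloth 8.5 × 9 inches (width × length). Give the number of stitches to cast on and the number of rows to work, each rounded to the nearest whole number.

Stitch gauge = 18/3.5 = 5.143 sts/in; 8.5 × 5.143 = 43.71 → 44 sts.
Row gauge = 24/3.5 = 6.857 rows/in; 9 × 6.857 = 61.71 → 62 rows.

Cast on 44 stitches and work 62 rows.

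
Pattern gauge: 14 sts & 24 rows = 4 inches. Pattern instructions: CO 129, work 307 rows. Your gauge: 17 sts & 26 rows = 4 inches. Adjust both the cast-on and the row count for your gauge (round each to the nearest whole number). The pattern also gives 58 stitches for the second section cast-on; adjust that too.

Cast on 157 stitches; work 333 rows; second section cast-on 70 stitches.

Stitches: 129 × 17/14 = 156.64 → 157.
Rows: 307 × 26/24 = 332.58 → 333.
second section cast-on: 58 × 17/14 = 70.43 → 70.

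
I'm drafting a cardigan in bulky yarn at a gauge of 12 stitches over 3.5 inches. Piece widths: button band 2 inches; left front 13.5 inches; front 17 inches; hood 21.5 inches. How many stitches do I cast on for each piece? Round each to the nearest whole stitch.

button band 7; left front 46; front 58; hood 74.

Rate = 12/3.5 = 3.429 sts per in.
button band: 2 × 3.429 = 6.86 → 7.
left front: 13.5 × 3.429 = 46.29 → 46.
front: 17 × 3.429 = 58.29 → 58.
hood: 21.5 × 3.429 = 73.71 → 74.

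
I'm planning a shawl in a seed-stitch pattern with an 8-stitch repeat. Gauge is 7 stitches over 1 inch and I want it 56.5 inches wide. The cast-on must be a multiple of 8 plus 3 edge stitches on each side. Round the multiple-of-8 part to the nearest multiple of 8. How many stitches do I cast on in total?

7 / 1 = 7 sts per inch.
56.5 × 7 = 395.50 sts.
Less 6 edge sts → 389.50 for the repeat.
Nearest multiple of 8: 392.
Add back 6 edge sts → 398.

CO 398 sts.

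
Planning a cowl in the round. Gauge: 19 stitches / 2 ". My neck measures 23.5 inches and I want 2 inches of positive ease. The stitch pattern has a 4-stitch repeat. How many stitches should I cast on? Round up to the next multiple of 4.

Finished = 23.5 + 2 = 25.5 inches.
19 / 2 = 9.5 sts/in.
25.5 × 9.5 = 242.25 sts.
Next multiple of 4: 244.

CO 244 sts.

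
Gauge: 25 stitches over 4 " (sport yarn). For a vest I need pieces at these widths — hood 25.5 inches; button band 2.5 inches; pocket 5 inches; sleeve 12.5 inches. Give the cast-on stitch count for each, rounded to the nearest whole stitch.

Rate = 25/4 = 6.25 sts per in.
hood: 25.5 × 6.25 = 159.38 → 159.
button band: 2.5 × 6.25 = 15.62 → 16.
pocket: 5 × 6.25 = 31.25 → 31.
sleeve: 12.5 × 6.25 = 78.12 → 78.

hood 159; button band 16; pocket 31; sleeve 78.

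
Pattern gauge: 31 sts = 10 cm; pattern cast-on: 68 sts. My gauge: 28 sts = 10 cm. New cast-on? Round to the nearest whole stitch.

CO 61 sts.

Scale factor = 28 / 31 = 0.903.
68 × 28 / 31 = 61.42 sts.
→ 61 sts.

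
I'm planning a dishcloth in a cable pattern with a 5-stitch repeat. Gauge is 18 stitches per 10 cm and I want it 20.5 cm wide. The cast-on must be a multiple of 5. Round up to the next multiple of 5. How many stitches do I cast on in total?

18 / 10 = 1.8 sts per cm.
20.5 × 1.8 = 36.90 sts.
Next multiple of 5: 40.

CO 40 sts.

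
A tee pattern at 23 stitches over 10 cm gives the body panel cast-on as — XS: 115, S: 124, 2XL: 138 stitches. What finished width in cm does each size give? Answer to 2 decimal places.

XS 50.00 cm; S 53.91 cm; 2XL 60.00 cm.

23/10 = 2.3 sts per cm.
XS: 115 / 2.3 = 50.000 → 50.00 cm.
S: 124 / 2.3 = 53.913 → 53.91 cm.
2XL: 138 / 2.3 = 60.000 → 60.00 cm.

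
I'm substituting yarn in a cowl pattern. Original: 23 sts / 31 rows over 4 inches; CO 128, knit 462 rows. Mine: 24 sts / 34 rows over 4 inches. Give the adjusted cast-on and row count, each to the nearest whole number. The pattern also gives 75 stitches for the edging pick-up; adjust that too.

Cast on 134 stitches; work 507 rows; edging pick-up 78 stitches.

Stitches: 128 × 24/23 = 133.57 → 134.
Rows: 462 × 34/31 = 506.71 → 507.
edging pick-up: 75 × 24/23 = 78.26 → 78.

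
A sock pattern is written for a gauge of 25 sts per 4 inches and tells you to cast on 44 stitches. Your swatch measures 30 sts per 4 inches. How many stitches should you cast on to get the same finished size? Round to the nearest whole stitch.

Scale factor = 30 / 25 = 1.200.
44 × 30 / 25 = 52.80 sts.
→ 53 sts.

CO 53 sts.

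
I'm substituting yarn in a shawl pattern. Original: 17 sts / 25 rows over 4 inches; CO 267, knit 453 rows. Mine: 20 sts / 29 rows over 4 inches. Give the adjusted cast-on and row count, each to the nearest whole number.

Cast on 314 stitches; work 525 rows.

Stitches: 267 × 20/17 = 314.12 → 314.
Rows: 453 × 29/25 = 525.48 → 525.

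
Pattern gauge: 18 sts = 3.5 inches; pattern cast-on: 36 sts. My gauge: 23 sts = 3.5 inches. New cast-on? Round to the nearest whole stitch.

Scale factor = 23 / 18 = 1.278.
36 × 23 / 18 = 46.00 sts.

CO 46 sts.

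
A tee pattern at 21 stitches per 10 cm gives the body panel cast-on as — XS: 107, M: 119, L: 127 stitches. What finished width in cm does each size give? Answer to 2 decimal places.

XS 50.95 cm; M 56.67 cm; L 60.48 cm.

21/10 = 2.1 sts per cm.
XS: 107 / 2.1 = 50.952 → 50.95 cm.
M: 119 / 2.1 = 56.667 → 56.67 cm.
L: 127 / 2.1 = 60.476 → 60.48 cm.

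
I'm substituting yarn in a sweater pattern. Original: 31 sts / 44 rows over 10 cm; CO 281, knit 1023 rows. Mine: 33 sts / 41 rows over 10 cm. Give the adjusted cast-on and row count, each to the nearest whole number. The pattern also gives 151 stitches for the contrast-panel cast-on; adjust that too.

Stitches: 281 × 33/31 = 299.13 → 299.
Rows: 1023 × 41/44 = 953.25 → 953.
contrast-panel cast-on: 151 × 33/31 = 160.74 → 161.

Cast on 299 stitches; work 953 rows; contrast-panel cast-on 161 stitches.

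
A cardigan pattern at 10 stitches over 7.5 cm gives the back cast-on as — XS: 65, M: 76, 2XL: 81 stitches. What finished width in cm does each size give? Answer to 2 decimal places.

10/7.5 = 1.333 sts per cm.
XS: 65 / 1.333 = 48.750 → 48.75 cm.
M: 76 / 1.333 = 57.000 → 57.00 cm.
2XL: 81 / 1.333 = 60.750 → 60.75 cm.

XS 48.75 cm; M 57.00 cm; 2XL 60.75 cm.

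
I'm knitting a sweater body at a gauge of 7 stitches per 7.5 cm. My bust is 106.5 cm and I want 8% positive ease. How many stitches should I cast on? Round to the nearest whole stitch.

Finished = 106.5 × 1.08 = 115.02 cm.
7 / 7.5 = 0.933 sts per cm.
115.02 × 0.933 = 107.35 sts.
→ 107 sts.

107 stitches.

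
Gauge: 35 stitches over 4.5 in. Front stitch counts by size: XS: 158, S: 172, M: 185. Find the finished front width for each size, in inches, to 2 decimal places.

XS 20.31 inches; S 22.11 inches; M 23.79 inches.

35/4.5 = 7.778 sts per in.
XS: 158 / 7.778 = 20.314 → 20.31 in.
S: 172 / 7.778 = 22.114 → 22.11 in.
M: 185 / 7.778 = 23.786 → 23.79 in.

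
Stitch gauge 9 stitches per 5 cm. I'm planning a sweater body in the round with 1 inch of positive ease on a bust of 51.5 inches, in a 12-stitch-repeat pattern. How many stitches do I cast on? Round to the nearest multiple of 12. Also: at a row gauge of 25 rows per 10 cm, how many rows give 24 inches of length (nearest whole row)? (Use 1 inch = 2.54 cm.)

Finished = 51.5 + 1 = 52.5 inches.
52.5 inches × 2.54 = 133.35 cm.
9/5 = 1.8 sts per cm; 133.35 × 1.8 = 240.03 sts.
Nearest multiple of 12 → 240.
24 inches = 60.96 cm; × 2.5 = 152.40 → 152 rows.

Cast on 240 stitches; work 152 rows.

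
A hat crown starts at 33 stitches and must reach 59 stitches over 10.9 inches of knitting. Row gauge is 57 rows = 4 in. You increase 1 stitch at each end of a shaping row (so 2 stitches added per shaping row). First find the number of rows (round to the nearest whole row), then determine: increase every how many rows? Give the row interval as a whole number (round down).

Rows = 10.9 × 14.25 = 155.3 → 155 rows.
Stitches to add: 26 → 13 shaping rows (at 2 st each).
155 / 13 = 11.92 → every 11 rows.

Increase every 11th row.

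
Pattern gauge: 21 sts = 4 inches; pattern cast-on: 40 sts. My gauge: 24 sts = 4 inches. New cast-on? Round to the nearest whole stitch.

Scale factor = 24 / 21 = 1.143.
40 × 24 / 21 = 45.71 sts.
→ 46 sts.

Cast on 46 stitches.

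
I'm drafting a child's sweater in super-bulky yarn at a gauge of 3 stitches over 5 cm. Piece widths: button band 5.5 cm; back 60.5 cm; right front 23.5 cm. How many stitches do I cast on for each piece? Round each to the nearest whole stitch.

button band 3; back 36; right front 14.

Rate = 3/5 = 0.6 sts per cm.
button band: 5.5 × 0.6 = 3.30 → 3.
back: 60.5 × 0.6 = 36.30 → 36.
right front: 23.5 × 0.6 = 14.10 → 14.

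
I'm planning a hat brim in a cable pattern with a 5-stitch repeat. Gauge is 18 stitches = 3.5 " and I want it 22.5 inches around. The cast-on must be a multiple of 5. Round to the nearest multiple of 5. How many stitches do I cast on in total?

18 / 3.5 = 5.143 sts per inch.
22.5 × 5.143 = 115.71 sts.
Nearest multiple of 5: 115.

CO 115 sts.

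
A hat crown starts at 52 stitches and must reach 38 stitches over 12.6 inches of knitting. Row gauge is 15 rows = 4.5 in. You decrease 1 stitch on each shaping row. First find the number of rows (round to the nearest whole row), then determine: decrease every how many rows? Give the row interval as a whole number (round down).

Rows = 12.6 × 3.333 = 42.0 → 42 rows.
Stitches to remove: 14 → 14 shaping rows (at 1 st each).
42 / 14 = 3.00 → every 3 rows.

Decrease every 3rd row.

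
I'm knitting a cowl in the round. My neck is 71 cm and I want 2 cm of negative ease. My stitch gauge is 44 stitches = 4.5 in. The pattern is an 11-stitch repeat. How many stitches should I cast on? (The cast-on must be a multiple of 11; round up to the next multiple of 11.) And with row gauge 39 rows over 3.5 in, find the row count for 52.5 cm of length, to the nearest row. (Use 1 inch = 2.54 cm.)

Cast on 275 stitches; work 230 rows.

Finished = 71 − 2 = 69 cm.
69 cm × 1/2.54 = 27.17 inches.
44/4.5 = 9.778 sts per in; 27.17 × 9.778 = 265.62 sts.
Next multiple of 11 → 275.
52.5 cm = 20.67 inches; × 11.143 = 230.31 → 230 rows.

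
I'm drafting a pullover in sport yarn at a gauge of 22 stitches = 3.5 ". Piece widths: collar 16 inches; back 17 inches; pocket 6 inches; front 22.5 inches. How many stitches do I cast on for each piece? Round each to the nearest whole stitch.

collar 101; back 107; pocket 38; front 141.

Rate = 22/3.5 = 6.286 sts per in.
collar: 16 × 6.286 = 100.57 → 101.
back: 17 × 6.286 = 106.86 → 107.
pocket: 6 × 6.286 = 37.71 → 38.
front: 22.5 × 6.286 = 141.43 → 141.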